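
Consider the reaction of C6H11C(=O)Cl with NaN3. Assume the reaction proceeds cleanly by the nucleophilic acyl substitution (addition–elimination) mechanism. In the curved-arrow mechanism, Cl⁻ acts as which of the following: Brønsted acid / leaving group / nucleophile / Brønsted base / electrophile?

Step 2: Collapse of the tetrahedral intermediate: the alkoxide oxygen pushes its lone pair back to re-form C=O while Cl⁻ leaves.
Cl⁻ departs with both electrons of the breaking σ-bond — that is the definition of a leaving group.

leaving group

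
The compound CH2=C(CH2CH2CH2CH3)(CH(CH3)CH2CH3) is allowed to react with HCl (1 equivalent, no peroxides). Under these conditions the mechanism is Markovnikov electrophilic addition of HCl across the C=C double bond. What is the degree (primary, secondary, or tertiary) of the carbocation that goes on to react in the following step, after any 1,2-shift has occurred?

Step 1: Protonation of the alkene by HCl: the π bond acts as the nucleophile and picks up H⁺, giving the more stable (Markovnikov) tertiary carbocation. The H–Cl bond breaks heterolytically, releasing Cl⁻.
No single 1,2-shift to an adjacent carbon would give a more-substituted cation, so no rearrangement occurs.

tertiary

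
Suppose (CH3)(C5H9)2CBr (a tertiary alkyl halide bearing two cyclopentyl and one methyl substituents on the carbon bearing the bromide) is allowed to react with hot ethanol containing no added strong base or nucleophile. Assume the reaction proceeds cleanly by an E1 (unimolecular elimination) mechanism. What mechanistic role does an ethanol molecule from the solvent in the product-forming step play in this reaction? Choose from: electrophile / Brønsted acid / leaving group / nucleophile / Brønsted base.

Brønsted base

Step 2: An ethanol molecule (solvent) deprotonates a β-carbon; as the C–H bond breaks, those electrons form the new alkene π bond.
An ethanol molecule from the solvent in the product-forming step accepts a proton in a proton-transfer step — a Brønsted base.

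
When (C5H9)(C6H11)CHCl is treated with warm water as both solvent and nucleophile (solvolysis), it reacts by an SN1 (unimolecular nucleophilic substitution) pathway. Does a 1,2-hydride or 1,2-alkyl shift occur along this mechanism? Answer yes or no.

yes

The first-formed carbocation is secondary.
The adjacent cyclohexyl carbon already bears 2 other carbon substituents and has a hydrogen to migrate; after a 1,2-hydride shift from that carbon the positive charge sits on a tertiary centre.
Tertiary is more stable than secondary, so the shift occurs.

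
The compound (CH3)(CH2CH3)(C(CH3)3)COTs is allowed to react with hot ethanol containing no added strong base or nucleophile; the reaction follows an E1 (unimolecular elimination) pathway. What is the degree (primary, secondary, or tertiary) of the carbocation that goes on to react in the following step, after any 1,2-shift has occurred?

tertiary

Step 1: Ionisation: the C–O σ-bond cleaves heterolytically; both bonding electrons depart with TsO⁻, leaving a tertiary carbocation at the α-carbon.
No single 1,2-shift to an adjacent carbon would give a more-substituted cation, so no rearrangement occurs.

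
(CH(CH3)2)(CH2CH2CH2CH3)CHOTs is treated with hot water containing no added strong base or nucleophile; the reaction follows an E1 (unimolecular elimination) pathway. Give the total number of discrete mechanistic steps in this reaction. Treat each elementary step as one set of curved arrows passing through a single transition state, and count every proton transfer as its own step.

3

Step 1: The C–O bond breaks with both electrons going to the tosylate; TsO⁻ leaves and a secondary carbocation remains.
Step 2: Carbocation rearrangement: a 1,2-hydride shift from the adjacent isopropyl carbon converts the initially-formed secondary cation into the more stable tertiary cation.
Step 3: Loss of a β-proton to a water molecule of the solvent: the C–H bonding pair collapses toward the cationic carbon to form the C=C π bond, yielding the alkene.
Total: 3 elementary steps.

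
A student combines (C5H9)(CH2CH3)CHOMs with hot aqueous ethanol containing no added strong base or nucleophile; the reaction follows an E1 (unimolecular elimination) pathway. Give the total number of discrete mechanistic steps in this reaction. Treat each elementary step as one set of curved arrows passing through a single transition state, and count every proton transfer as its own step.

Step 1: Unassisted departure of MsO⁻ (taking the C–O bonding pair) generates a secondary carbocation.
Step 2: A 1,2-hydride shift from the adjacent cyclopentyl carbon moves the positive charge from the secondary centre to an adjacent carbon, generating a more stable tertiary carbocation.
Step 3: A water (or ethanol) molecule (solvent) deprotonates a β-carbon; as the C–H bond breaks, those electrons form the new alkene π bond.
Total: 3 elementary steps.

3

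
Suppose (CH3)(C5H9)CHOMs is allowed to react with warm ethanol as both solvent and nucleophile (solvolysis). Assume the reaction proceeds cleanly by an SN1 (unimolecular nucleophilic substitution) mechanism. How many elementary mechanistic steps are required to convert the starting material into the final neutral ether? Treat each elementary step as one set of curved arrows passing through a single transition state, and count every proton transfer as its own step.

4

Step 1: Rate-determining heterolysis of the C–O bond gives MsO⁻ and a secondary carbocation.
Step 2: A hydride (H with its bonding pair) migrates from the adjacent cyclopentyl carbon to the cationic centre — a 1,2-hydride shift — upgrading the secondary cation to a tertiary one.
Step 3: A lone pair on the oxygen of CH3CH2OH attacks the carbocation, forming a new C–O σ-bond and an oxonium ion.
Step 4: Deprotonation of the oxonium oxygen by solvent ethanol yields the neutral ether.
Total: 4 elementary steps.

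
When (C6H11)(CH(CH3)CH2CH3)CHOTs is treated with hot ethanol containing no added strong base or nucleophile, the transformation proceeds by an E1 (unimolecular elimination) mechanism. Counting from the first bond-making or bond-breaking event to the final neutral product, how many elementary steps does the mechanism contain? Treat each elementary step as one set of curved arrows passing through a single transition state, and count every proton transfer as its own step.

Step 1: Unassisted departure of TsO⁻ (taking the C–O bonding pair) generates a secondary carbocation.
Step 2: A 1,2-hydride shift from the adjacent cyclohexyl carbon moves the positive charge from the secondary centre to an adjacent carbon, generating a more stable tertiary carbocation.
Step 3: A weak base (an ethanol molecule from the solvent) removes a proton from a carbon adjacent to the cationic centre; the electrons of that C–H bond become the new π(C=C) bond, giving the alkene.
Total: 3 elementary steps.

3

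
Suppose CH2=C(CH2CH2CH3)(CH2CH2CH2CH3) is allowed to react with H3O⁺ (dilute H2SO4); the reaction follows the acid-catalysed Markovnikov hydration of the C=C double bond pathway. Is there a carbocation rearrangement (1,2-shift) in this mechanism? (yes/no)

no

The first-formed carbocation is tertiary.
No single 1,2-shift to an adjacent carbon would produce a more-substituted cation than the one already present, so no rearrangement occurs.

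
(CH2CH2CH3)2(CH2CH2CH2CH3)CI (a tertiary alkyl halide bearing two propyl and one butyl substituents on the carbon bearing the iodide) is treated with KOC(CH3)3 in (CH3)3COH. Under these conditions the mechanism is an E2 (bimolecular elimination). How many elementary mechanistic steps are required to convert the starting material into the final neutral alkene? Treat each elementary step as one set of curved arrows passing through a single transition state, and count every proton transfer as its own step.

1

Step 1: In one step, (CH3)3CO⁻ pulls off a β-proton, the C–I bond cleaves, and a C=C double bond forms between the α- and β-carbons (E2, anti elimination).
Total: 1 elementary step.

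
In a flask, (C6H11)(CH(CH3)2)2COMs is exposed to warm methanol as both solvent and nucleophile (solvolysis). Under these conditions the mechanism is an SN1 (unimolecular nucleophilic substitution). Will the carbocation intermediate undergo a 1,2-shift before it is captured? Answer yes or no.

no

The first-formed carbocation is tertiary.
No single 1,2-shift to an adjacent carbon would produce a more-substituted cation than the one already present, so no rearrangement occurs.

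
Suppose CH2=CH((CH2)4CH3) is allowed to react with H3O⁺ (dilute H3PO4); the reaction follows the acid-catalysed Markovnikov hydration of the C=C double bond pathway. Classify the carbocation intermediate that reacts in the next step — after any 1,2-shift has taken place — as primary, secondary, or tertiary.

secondary

Step 1: Protonation of the alkene by H3O⁺: the π bond acts as the nucleophile and picks up H⁺, giving the more stable (Markovnikov) secondary carbocation. H2O is released.
No single 1,2-shift to an adjacent carbon would give a more-substituted cation, so no rearrangement occurs.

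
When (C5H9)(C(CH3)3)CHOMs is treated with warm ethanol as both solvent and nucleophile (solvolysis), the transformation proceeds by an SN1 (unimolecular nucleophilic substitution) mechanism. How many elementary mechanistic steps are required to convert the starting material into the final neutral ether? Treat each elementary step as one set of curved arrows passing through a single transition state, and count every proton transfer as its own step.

Step 1: Unassisted departure of MsO⁻ (taking the C–O bonding pair) generates a secondary carbocation.
Step 2: A 1,2-hydride shift from the adjacent cyclopentyl carbon moves the positive charge from the secondary centre to an adjacent carbon, generating a more stable tertiary carbocation.
Step 3: A lone pair on the oxygen of CH3CH2OH attacks the carbocation, forming a new C–O σ-bond and an oxonium ion.
Step 4: A second solvent molecule removes the proton on oxygen, giving the neutral ether product.
Total: 4 elementary steps.

4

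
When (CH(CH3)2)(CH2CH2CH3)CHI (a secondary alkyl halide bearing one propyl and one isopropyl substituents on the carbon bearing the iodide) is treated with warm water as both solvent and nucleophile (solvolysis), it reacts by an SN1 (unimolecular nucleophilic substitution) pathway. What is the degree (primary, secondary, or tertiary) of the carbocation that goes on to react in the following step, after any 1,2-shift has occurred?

Step 1: Unassisted departure of I⁻ (taking the C–I bonding pair) generates a secondary carbocation.
Step 2: Carbocation rearrangement: a 1,2-hydride shift from the adjacent isopropyl carbon converts the initially-formed secondary cation into the more stable tertiary cation.
The cation rearranges from secondary to tertiary via a 1,2-hydride shift from the adjacent isopropyl carbon; the tertiary cation is what reacts next.

tertiary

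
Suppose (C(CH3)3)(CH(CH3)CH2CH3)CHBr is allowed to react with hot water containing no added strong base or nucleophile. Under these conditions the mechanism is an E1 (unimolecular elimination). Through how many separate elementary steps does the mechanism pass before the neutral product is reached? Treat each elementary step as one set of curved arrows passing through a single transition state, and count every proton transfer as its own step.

3

Step 1: Unassisted departure of Br⁻ (taking the C–Br bonding pair) generates a secondary carbocation.
Step 2: A 1,2-hydride shift from the adjacent sec-butyl carbon moves the positive charge from the secondary centre to an adjacent carbon, generating a more stable tertiary carbocation.
Step 3: Loss of a β-proton to a water molecule of the solvent: the C–H bonding pair collapses toward the cationic carbon to form the C=C π bond, yielding the alkene.
Total: 3 elementary steps.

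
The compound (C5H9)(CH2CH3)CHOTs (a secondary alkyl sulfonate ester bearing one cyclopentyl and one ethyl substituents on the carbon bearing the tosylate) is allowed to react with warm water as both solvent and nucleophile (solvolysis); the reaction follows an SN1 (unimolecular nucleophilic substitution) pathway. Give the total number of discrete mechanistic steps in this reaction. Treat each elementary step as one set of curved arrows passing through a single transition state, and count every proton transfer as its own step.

4

Step 1: Unassisted departure of TsO⁻ (taking the C–O bonding pair) generates a secondary carbocation.
Step 2: Carbocation rearrangement: a 1,2-hydride shift from the adjacent cyclopentyl carbon converts the initially-formed secondary cation into the more stable tertiary cation.
Step 3: H2O donates an oxygen lone pair into the empty p orbital of the cation, giving a protonated alcohol (an oxonium ion).
Step 4: Proton transfer from the O–H of the oxonium ion to a solvent molecule delivers the neutral alcohol.
Total: 4 elementary steps.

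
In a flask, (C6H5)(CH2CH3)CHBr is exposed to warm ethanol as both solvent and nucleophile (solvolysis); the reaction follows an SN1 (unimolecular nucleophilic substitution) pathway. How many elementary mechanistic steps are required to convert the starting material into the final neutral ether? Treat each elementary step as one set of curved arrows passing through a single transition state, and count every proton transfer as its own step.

3

Step 1: The C–Br bond breaks with both electrons going to the bromide; Br⁻ leaves and a secondary carbocation remains.
(No 1,2-shift: no single shift to an adjacent carbon would give a more stable cation.)
Step 2: Nucleophilic capture: the oxygen of CH3CH2OH bonds to the cationic carbon, producing an oxonium-ion intermediate.
Step 3: Proton transfer from the O–H of the oxonium ion to a solvent molecule delivers the neutral ether.
Total: 3 elementary steps.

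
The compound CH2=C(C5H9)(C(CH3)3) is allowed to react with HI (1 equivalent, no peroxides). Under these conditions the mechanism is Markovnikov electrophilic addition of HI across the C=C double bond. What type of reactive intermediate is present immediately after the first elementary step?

Step 1: Electrophilic addition begins with the π(C=C) electrons forming a bond to the proton of HI. Following Markovnikov's rule, the resulting cation is tertiary. The H–I bond breaks heterolytically, releasing I⁻.
After step 1 the species present is a tertiary carbocation.

tertiary carbocation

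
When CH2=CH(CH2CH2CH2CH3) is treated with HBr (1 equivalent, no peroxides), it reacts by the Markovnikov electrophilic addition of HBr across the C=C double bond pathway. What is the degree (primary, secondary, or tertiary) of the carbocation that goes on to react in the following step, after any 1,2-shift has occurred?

secondary

Step 1: Electrophilic addition begins with the π(C=C) electrons forming a bond to the proton of HBr. Following Markovnikov's rule, the resulting cation is secondary. The H–Br bond breaks heterolytically, releasing Br⁻.
No single 1,2-shift to an adjacent carbon would give a more-substituted cation, so no rearrangement occurs.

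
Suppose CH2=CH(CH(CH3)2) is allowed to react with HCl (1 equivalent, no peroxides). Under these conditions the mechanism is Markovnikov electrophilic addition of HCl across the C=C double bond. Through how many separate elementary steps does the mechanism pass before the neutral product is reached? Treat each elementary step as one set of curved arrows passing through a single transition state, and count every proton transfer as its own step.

3

Step 1: Protonation of the alkene by HCl: the π bond acts as the nucleophile and picks up H⁺, giving the more stable (Markovnikov) secondary carbocation. The H–Cl bond breaks heterolytically, releasing Cl⁻.
Step 2: A 1,2-hydride shift from the adjacent isopropyl carbon moves the positive charge from the secondary centre to an adjacent carbon, generating a more stable tertiary carbocation.
Step 3: Cl⁻ captures the cation: a lone pair on Cl⁻ fills the empty p orbital, producing the alkyl halide product.
Total: 3 elementary steps.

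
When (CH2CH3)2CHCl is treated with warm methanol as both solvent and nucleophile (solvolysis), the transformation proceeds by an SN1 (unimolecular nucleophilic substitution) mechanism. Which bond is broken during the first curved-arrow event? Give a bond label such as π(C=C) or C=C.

C–Cl

Step 1: The C–Cl bond breaks with both electrons going to the chloride; Cl⁻ leaves and a secondary carbocation remains.
The bond broken in this step is the C–Cl bond.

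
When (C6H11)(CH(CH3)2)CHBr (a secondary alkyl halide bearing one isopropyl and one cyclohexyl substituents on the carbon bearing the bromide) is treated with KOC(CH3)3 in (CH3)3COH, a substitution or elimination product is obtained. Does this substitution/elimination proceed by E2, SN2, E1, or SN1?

E2

Conditions: a strong/bulky base with a secondary substrate bearing a β-hydrogen.
These conditions are the textbook signature of the E2 pathway.
A strong (often hindered) base removes a β-H in concert with loss of the leaving group — bimolecular elimination.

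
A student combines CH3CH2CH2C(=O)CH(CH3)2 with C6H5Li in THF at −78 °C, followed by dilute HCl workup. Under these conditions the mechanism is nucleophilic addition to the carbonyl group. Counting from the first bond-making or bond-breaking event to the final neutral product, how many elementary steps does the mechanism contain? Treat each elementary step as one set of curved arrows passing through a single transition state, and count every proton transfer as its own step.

2

Step 1: the carbanion-like carbon of C6H5Li attacks the sp² carbonyl carbon; the C=O π bond breaks and the electrons end up as a lone pair on the alkoxide oxygen of the tetrahedral intermediate.
Step 2: The alkoxide picks up a proton during dilute HCl workup to yield an alcohol.
Total: 2 elementary steps.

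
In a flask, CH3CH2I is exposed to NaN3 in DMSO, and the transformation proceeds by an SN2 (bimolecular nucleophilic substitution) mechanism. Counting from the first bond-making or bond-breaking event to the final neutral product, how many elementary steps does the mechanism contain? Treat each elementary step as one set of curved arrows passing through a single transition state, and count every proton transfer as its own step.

1

Step 1: The azide nucleophile donates a lone pair from N to the α-carbon in a backside attack; simultaneously the C–I σ-bond breaks and both of its electrons leave with I⁻. One concerted step with inversion of configuration.
Total: 1 elementary step.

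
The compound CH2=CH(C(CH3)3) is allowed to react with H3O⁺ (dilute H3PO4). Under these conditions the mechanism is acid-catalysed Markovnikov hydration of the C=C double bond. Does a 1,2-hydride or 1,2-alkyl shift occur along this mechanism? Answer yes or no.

yes

The first-formed carbocation is secondary.
The adjacent tert-butyl carbon has no hydrogen but bears methyl groups; migration of one methyl with its bonding pair (a 1,2-methyl shift) places the charge on a tertiary centre.
Tertiary is more stable than secondary, so the shift occurs.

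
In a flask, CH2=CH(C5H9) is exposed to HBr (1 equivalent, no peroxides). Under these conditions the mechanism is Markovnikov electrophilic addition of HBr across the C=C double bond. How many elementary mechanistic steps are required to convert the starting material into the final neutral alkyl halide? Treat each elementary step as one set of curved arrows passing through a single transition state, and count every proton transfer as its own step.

Step 1: Electrophilic addition begins with the π(C=C) electrons forming a bond to the proton of HBr. Following Markovnikov's rule, the resulting cation is secondary. The H–Br bond breaks heterolytically, releasing Br⁻.
Step 2: A hydride (H with its bonding pair) migrates from the adjacent cyclopentyl carbon to the cationic centre — a 1,2-hydride shift — upgrading the secondary cation to a tertiary one.
Step 3: Br⁻ captures the cation: a lone pair on Br⁻ fills the empty p orbital, producing the alkyl halide product.
Total: 3 elementary steps.

3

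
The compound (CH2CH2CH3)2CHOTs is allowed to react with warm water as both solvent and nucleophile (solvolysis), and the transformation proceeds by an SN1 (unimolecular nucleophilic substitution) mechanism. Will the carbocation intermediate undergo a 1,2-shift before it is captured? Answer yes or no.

The first-formed carbocation is secondary.
No single 1,2-shift to an adjacent carbon would produce a more-substituted cation than the one already present, so no rearrangement occurs.

no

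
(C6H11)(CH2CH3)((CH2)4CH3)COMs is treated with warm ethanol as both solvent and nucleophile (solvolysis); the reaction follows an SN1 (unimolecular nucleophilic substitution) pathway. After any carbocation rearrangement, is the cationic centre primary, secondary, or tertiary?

Step 1: The C–O bond breaks with both electrons going to the mesylate; MsO⁻ leaves and a tertiary carbocation remains.
No single 1,2-shift to an adjacent carbon would give a more-substituted cation, so no rearrangement occurs.

tertiary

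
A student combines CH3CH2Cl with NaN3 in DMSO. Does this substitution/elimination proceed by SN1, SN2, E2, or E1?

Conditions: a primary substrate with a strong nucleophile in the polar aprotic solvent DMSO.
These conditions are the textbook signature of the SN2 pathway.
An unhindered substrate with a strong nucleophile in a polar aprotic solvent favours one-step backside displacement.

SN2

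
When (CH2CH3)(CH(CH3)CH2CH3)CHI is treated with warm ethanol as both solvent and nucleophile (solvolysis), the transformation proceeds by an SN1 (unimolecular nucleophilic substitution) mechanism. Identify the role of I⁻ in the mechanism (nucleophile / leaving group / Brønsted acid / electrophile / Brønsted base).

Step 1: The C–I bond breaks with both electrons going to the iodide; I⁻ leaves and a secondary carbocation remains.
I⁻ departs with both electrons of the breaking σ-bond — that is the definition of a leaving group.

leaving group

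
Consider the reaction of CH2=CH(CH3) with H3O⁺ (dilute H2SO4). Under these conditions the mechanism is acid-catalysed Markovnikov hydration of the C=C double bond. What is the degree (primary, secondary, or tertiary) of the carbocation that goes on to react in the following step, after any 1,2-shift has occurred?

secondary

Step 1: The π electrons of the C=C bond attack a proton of H3O⁺; Markovnikov addition places the new C–H on the less-substituted alkene carbon, so the positive charge ends up on the more-substituted carbon — a secondary carbocation. H2O is released.
No single 1,2-shift to an adjacent carbon would give a more-substituted cation, so no rearrangement occurs.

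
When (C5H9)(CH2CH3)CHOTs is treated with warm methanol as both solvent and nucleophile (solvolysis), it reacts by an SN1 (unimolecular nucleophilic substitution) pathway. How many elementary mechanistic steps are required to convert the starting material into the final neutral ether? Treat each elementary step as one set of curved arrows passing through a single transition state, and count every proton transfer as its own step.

Step 1: Unassisted departure of TsO⁻ (taking the C–O bonding pair) generates a secondary carbocation.
Step 2: A hydride (H with its bonding pair) migrates from the adjacent cyclopentyl carbon to the cationic centre — a 1,2-hydride shift — upgrading the secondary cation to a tertiary one.
Step 3: A lone pair on the oxygen of CH3OH attacks the carbocation, forming a new C–O σ-bond and an oxonium ion.
Step 4: A second solvent molecule removes the proton on oxygen, giving the neutral ether product.
Total: 4 elementary steps.

4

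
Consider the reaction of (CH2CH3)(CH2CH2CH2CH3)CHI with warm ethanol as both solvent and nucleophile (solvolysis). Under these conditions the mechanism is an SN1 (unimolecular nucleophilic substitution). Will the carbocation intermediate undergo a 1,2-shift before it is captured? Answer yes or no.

no

The first-formed carbocation is secondary.
No single 1,2-shift to an adjacent carbon would produce a more-substituted cation than the one already present, so no rearrangement occurs.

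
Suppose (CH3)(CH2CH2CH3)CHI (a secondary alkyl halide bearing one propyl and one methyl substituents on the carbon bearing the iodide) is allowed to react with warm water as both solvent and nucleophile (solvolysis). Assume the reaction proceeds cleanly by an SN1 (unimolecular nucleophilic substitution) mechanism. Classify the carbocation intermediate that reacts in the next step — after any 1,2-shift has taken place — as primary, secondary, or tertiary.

secondary

Step 1: The C–I bond breaks with both electrons going to the iodide; I⁻ leaves and a secondary carbocation remains.
No single 1,2-shift to an adjacent carbon would give a more-substituted cation, so no rearrangement occurs.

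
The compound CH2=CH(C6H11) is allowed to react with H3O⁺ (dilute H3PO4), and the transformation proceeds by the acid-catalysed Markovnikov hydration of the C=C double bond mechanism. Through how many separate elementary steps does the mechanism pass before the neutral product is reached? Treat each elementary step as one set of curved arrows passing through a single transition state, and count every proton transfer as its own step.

4

Step 1: Electrophilic addition begins with the π(C=C) electrons forming a bond to the proton of H3O⁺. Following Markovnikov's rule, the resulting cation is secondary. H2O is released.
Step 2: Carbocation rearrangement: a 1,2-hydride shift from the adjacent cyclohexyl carbon converts the initially-formed secondary cation into the more stable tertiary cation.
Step 3: A lone pair on the oxygen of H2O attacks the carbocation, forming a C–O bond and an oxonium ion (a protonated alcohol).
Step 4: Proton transfer from the O–H of the oxonium ion to H2O completes the catalytic cycle and yields the alcohol.
Total: 4 elementary steps.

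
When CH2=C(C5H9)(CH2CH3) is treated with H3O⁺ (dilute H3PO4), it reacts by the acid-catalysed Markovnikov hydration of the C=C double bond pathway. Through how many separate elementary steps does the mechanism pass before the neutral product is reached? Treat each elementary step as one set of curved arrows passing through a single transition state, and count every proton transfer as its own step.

3

Step 1: Protonation of the alkene by H3O⁺: the π bond acts as the nucleophile and picks up H⁺, giving the more stable (Markovnikov) tertiary carbocation. H2O is released.
(No 1,2-shift: no single shift to an adjacent carbon would give a more stable cation.)
Step 2: Nucleophilic capture of the cation by H2O produces the protonated alcohol (an oxonium ion).
Step 3: H2O removes a proton from the oxonium oxygen, regenerating H3O⁺ and giving the neutral alcohol.
Total: 3 elementary steps.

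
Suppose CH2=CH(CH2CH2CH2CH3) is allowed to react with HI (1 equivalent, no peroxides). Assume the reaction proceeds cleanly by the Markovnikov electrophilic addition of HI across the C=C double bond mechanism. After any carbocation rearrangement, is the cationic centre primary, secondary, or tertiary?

secondary

Step 1: Protonation of the alkene by HI: the π bond acts as the nucleophile and picks up H⁺, giving the more stable (Markovnikov) secondary carbocation. The H–I bond breaks heterolytically, releasing I⁻.
No single 1,2-shift to an adjacent carbon would give a more-substituted cation, so no rearrangement occurs.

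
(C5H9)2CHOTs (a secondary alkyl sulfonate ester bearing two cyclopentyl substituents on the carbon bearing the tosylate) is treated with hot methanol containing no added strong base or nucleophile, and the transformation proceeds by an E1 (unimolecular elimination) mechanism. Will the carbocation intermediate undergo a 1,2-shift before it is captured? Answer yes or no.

yes

The first-formed carbocation is secondary.
The adjacent cyclopentyl carbon already bears 2 other carbon substituents and has a hydrogen to migrate; after a 1,2-hydride shift from that carbon the positive charge sits on a tertiary centre.
Tertiary is more stable than secondary, so the shift occurs.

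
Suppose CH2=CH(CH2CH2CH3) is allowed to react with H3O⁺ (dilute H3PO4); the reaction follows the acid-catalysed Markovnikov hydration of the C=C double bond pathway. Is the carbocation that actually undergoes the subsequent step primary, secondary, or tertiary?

Step 1: Electrophilic addition begins with the π(C=C) electrons forming a bond to the proton of H3O⁺. Following Markovnikov's rule, the resulting cation is secondary. H2O is released.
No single 1,2-shift to an adjacent carbon would give a more-substituted cation, so no rearrangement occurs.

secondary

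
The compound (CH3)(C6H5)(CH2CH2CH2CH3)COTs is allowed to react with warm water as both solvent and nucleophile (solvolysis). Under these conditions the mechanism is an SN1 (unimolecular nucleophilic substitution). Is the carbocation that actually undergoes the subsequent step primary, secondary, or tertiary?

Step 1: Ionisation: the C–O σ-bond cleaves heterolytically; both bonding electrons depart with TsO⁻, leaving a tertiary carbocation at the α-carbon.
No single 1,2-shift to an adjacent carbon would give a more-substituted cation, so no rearrangement occurs.

tertiary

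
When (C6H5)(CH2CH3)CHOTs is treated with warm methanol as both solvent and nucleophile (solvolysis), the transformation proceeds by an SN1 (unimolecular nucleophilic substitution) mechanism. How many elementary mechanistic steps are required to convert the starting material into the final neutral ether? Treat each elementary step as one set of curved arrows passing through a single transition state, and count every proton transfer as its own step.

3

Step 1: Unassisted departure of TsO⁻ (taking the C–O bonding pair) generates a secondary carbocation.
(No 1,2-shift: no single shift to an adjacent carbon would give a more stable cation.)
Step 2: CH3OH donates an oxygen lone pair into the empty p orbital of the cation, giving a protonated ether (an oxonium ion).
Step 3: Proton transfer from the O–H of the oxonium ion to a solvent molecule delivers the neutral ether.
Total: 3 elementary steps.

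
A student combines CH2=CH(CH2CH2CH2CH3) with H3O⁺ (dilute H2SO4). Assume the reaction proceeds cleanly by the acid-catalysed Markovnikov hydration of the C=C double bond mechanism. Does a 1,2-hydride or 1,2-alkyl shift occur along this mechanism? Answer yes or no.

no

The first-formed carbocation is secondary.
No single 1,2-shift to an adjacent carbon would produce a more-substituted cation than the one already present, so no rearrangement occurs.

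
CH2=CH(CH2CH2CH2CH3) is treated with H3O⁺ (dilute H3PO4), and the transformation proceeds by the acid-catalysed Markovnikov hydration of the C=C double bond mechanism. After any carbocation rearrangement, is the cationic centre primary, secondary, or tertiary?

Step 1: Electrophilic addition begins with the π(C=C) electrons forming a bond to the proton of H3O⁺. Following Markovnikov's rule, the resulting cation is secondary. H2O is released.
No single 1,2-shift to an adjacent carbon would give a more-substituted cation, so no rearrangement occurs.

secondary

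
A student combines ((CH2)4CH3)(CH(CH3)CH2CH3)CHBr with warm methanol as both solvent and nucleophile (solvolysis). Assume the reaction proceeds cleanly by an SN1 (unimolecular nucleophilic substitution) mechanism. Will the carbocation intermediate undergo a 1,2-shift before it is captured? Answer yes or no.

yes

The first-formed carbocation is secondary.
The adjacent sec-butyl carbon already bears 2 other carbon substituents and has a hydrogen to migrate; after a 1,2-hydride shift from that carbon the positive charge sits on a tertiary centre.
Tertiary is more stable than secondary, so the shift occurs.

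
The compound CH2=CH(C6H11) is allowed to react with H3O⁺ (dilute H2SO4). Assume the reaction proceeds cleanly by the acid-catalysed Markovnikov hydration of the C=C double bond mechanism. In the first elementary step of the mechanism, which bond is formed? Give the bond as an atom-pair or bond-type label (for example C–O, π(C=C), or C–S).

C–H

Step 1: Protonation of the alkene by H3O⁺: the π bond acts as the nucleophile and picks up H⁺, giving the more stable (Markovnikov) secondary carbocation. H2O is released.
The bond formed in this step is the C–H bond.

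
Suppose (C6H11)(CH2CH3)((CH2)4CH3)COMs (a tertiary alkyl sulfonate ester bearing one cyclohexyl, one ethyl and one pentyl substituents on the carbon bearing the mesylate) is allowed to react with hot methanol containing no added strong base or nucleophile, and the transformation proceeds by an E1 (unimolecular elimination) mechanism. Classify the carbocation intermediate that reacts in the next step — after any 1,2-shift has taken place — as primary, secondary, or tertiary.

tertiary

Step 1: Rate-determining heterolysis of the C–O bond gives MsO⁻ and a tertiary carbocation.
No single 1,2-shift to an adjacent carbon would give a more-substituted cation, so no rearrangement occurs.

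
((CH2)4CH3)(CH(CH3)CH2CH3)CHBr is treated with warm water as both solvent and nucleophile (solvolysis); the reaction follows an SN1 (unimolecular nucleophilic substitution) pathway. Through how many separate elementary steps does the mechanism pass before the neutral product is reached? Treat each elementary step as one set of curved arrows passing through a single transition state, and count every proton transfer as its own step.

4

Step 1: The C–Br bond breaks with both electrons going to the bromide; Br⁻ leaves and a secondary carbocation remains.
Step 2: A hydride (H with its bonding pair) migrates from the adjacent sec-butyl carbon to the cationic centre — a 1,2-hydride shift — upgrading the secondary cation to a tertiary one.
Step 3: H2O donates an oxygen lone pair into the empty p orbital of the cation, giving a protonated alcohol (an oxonium ion).
Step 4: A second solvent molecule removes the proton on oxygen, giving the neutral alcohol product.
Total: 4 elementary steps.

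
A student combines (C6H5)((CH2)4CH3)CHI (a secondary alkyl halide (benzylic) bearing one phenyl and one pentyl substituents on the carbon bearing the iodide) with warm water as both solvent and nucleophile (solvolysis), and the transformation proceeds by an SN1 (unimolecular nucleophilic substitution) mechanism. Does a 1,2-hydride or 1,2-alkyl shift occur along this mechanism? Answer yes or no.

no

The first-formed carbocation is secondary.
No single 1,2-shift to an adjacent carbon would produce a more-substituted cation than the one already present, so no rearrangement occurs.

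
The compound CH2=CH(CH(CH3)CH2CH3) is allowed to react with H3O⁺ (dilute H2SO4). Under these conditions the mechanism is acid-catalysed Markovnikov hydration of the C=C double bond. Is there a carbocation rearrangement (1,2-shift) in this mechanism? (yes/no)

The first-formed carbocation is secondary.
The adjacent sec-butyl carbon already bears 2 other carbon substituents and has a hydrogen to migrate; after a 1,2-hydride shift from that carbon the positive charge sits on a tertiary centre.
Tertiary is more stable than secondary, so the shift occurs.

yes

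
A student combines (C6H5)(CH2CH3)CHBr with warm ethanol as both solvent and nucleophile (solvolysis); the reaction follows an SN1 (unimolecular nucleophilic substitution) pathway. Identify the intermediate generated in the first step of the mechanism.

secondary carbocation

Step 1: Rate-determining heterolysis of the C–Br bond gives Br⁻ and a secondary carbocation.
After step 1 the species present is a secondary carbocation.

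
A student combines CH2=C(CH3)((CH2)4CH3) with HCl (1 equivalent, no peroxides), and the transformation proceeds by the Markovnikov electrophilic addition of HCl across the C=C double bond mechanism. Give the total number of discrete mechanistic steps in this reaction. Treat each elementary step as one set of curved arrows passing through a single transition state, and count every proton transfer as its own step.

2

Step 1: The π electrons of the C=C bond attack a proton of HCl; Markovnikov addition places the new C–H on the less-substituted alkene carbon, so the positive charge ends up on the more-substituted carbon — a tertiary carbocation. The H–Cl bond breaks heterolytically, releasing Cl⁻.
(No 1,2-shift: no single shift to an adjacent carbon would give a more stable cation.)
Step 2: Cl⁻ captures the cation: a lone pair on Cl⁻ fills the empty p orbital, producing the alkyl halide product.
Total: 2 elementary steps.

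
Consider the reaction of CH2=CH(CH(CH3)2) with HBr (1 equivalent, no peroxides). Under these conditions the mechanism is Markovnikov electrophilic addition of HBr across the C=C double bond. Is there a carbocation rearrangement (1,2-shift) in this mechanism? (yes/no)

yes

The first-formed carbocation is secondary.
The adjacent isopropyl carbon already bears 2 other carbon substituents and has a hydrogen to migrate; after a 1,2-hydride shift from that carbon the positive charge sits on a tertiary centre.
Tertiary is more stable than secondary, so the shift occurs.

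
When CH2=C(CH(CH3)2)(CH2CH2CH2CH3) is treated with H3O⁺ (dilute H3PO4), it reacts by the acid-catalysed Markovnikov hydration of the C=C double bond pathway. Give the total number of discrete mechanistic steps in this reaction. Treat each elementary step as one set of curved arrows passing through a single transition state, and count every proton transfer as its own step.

Step 1: The π electrons of the C=C bond attack a proton of H3O⁺; Markovnikov addition places the new C–H on the less-substituted alkene carbon, so the positive charge ends up on the more-substituted carbon — a tertiary carbocation. H2O is released.
(No 1,2-shift: no single shift to an adjacent carbon would give a more stable cation.)
Step 2: A lone pair on the oxygen of H2O attacks the carbocation, forming a C–O bond and an oxonium ion (a protonated alcohol).
Step 3: H2O removes a proton from the oxonium oxygen, regenerating H3O⁺ and giving the neutral alcohol.
Total: 3 elementary steps.

3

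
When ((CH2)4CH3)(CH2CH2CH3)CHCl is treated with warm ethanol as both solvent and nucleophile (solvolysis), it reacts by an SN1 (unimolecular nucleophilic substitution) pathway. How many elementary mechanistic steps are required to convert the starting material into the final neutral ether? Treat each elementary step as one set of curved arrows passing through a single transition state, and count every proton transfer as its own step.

3

Step 1: The C–Cl bond breaks with both electrons going to the chloride; Cl⁻ leaves and a secondary carbocation remains.
(No 1,2-shift: no single shift to an adjacent carbon would give a more stable cation.)
Step 2: A lone pair on the oxygen of CH3CH2OH attacks the carbocation, forming a new C–O σ-bond and an oxonium ion.
Step 3: Proton transfer from the O–H of the oxonium ion to a solvent molecule delivers the neutral ether.
Total: 3 elementary steps.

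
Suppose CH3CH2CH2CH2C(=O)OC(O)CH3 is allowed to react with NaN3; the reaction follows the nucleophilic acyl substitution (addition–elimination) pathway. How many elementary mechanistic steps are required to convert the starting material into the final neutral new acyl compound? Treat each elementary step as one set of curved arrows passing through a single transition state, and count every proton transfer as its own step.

Step 1: A lone pair on the N of N3⁻ attacks the electrophilic acyl carbon; the π(C=O) electrons move onto oxygen, giving a tetrahedral intermediate.
Step 2: Elimination step: re-formation of the carbonyl π bond drives out CH3CO2⁻, giving the new acyl compound.
Total: 2 elementary steps.

2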